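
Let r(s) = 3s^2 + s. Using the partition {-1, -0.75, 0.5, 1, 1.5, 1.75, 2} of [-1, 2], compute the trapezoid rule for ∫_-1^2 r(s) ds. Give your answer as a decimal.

11.625

Subinterval widths: 0.25, 1.25, 0.5, 0.5, 0.25, 0.25.
r(-1) = 2, r(-0.75) = 0.9375, r(0.5) = 1.25, r(1) = 4, r(1.5) = 8.25, r(1.75) = 10.9375, r(2) = 14.
On each subinterval the trapezoid contributes (Δs_i/2)·[r(s_{i-1}) + r(s_i)].
Sum = 11.625.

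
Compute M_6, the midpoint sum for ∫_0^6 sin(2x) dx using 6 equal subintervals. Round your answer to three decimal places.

0.093

Δx = (6 − 0)/6 = 1.
Midpoints: 0.5, 1.5, 2.5, 3.5, 4.5, 5.5.
f(0.5) ≈ 0.841, f(1.5) ≈ 0.141, f(2.5) ≈ -0.959, f(3.5) ≈ 0.657, f(4.5) ≈ 0.412, f(5.5) ≈ -1.000.
Sum = Δx · [f(0.5) + f(1.5) + f(2.5) + ...].
Sum ≈ 0.093.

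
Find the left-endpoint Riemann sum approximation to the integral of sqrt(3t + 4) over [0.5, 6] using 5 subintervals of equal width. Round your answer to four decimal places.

18.7427

Δt = (6 − 0.5)/5 = 1.1.
Left endpoints: 0.5, 1.6, 2.7, 3.8, 4.9.
f(0.5) ≈ 2.3452, f(1.6) ≈ 2.9665, f(2.7) ≈ 3.4785, f(3.8) ≈ 3.9243, f(4.9) ≈ 4.3243.
Sum = Δt · [f(0.5) + f(1.6) + f(2.7) + f(3.8) + f(4.9)].
Sum ≈ 18.7427.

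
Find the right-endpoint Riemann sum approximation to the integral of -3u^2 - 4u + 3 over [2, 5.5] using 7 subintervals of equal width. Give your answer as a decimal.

Δu = (5.5 − 2)/7 = 0.5.
Right endpoints: 2.5, 3, 3.5, 4, 4.5, 5, 5.5.
f(2.5) = -25.75, f(3) = -36, f(3.5) = -47.75, f(4) = -61, f(4.5) = -75.75, f(5) = -92, f(5.5) = -109.75.
Sum = Δu · [f(2.5) + f(3) + f(3.5) + ...].
Sum = -224.

-224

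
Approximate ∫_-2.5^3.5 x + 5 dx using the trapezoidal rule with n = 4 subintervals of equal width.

Δx = (3.5 − (-2.5))/4 = 1.5.
f(-2.5) = 2.5, f(-1) = 4, f(0.5) = 5.5, f(2) = 7, f(3.5) = 8.5.
T_4 = (Δx/2)·[f(x_0) + 2f(x_1) + 2f(x_2) + 2f(x_3) + f(x_4)].
Sum = 33.

33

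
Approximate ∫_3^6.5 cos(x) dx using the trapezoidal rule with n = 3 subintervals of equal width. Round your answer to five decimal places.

Δx = (6.5 − 3)/3 = 7/6.
f(3) ≈ -0.98999, f(25/6) ≈ -0.51904, f(16/3) ≈ 0.58180, f(6.5) ≈ 0.97659.
T_3 = (Δx/2)·[f(x_0) + 2f(x_1) + 2f(x_2) + f(x_3)].
Sum ≈ 0.06541.

0.06541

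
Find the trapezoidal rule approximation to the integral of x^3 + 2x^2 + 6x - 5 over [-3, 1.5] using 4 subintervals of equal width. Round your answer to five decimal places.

Δx = (1.5 − (-3))/4 = 1.125.
f(-3) = -32, f(-1.875) = -8095/512, f(-0.75) = -8.796875, f(0.375) = -1237/512, f(1.5) = 11.875.
T_4 = (Δx/2)·[f(x_0) + 2f(x_1) + 2f(x_2) + 2f(x_3) + f(x_4)].
Sum ≈ -41.72168.

-41.72168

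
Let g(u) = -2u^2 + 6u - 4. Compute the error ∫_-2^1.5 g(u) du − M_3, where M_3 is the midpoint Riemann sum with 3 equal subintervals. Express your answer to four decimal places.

-0.7940

Exact integral: ∫_-2^1.5 g(u) du ≈ -26.833333.
M_3 ≈ -26.039352.
Error ≈ -26.833333 − (-26.039352) ≈ -0.7940.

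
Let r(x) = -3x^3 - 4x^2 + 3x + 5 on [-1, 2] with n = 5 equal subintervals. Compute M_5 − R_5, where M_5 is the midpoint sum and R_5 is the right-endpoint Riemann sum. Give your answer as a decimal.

11.295

M_5 = -2.985.
R_5 = -14.28.
M_5 − R_5 = 11.295.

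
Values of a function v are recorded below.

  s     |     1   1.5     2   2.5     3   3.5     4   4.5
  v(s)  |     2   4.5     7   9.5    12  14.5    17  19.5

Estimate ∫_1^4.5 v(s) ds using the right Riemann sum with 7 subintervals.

42

Δs = 0.5.
Sum = 0.5·[4.5 + 7 + 9.5 + 12 + 14.5 + 17 + 19.5] = 42.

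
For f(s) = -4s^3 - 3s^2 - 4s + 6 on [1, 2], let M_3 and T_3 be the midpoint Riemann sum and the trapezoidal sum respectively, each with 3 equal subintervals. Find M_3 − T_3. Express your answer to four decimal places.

M_3 ≈ -21.805556.
T_3 ≈ -22.388889.
M_3 − T_3 ≈ 0.5833.

0.5833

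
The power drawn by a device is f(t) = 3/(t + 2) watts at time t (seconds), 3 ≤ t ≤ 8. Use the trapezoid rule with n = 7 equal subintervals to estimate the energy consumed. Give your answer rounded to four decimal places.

2.0833

Δt = (8 − 3)/7 = 5/7.
f(3) = 0.6, f(26/7) = 0.525, f(31/7) = 7/15, f(36/7) = 0.42, f(41/7) = 21/55, f(46/7) = 0.35, f(51/7) = 21/65, f(8) = 0.3.
T_7 = (Δt/2)·[f(t_0) + 2f(t_1) + ... + 2f(t_{6}) + f(t_7)].
Sum ≈ 2.0833.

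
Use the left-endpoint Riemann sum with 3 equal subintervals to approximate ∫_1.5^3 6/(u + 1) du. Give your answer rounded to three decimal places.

3.057

Δu = (3 − 1.5)/3 = 0.5.
Left endpoints: 1.5, 2, 2.5.
f(1.5) = 2.4, f(2) = 2, f(2.5) = 12/7.
Sum = Δu · [f(1.5) + f(2) + f(2.5)].
Sum ≈ 3.057.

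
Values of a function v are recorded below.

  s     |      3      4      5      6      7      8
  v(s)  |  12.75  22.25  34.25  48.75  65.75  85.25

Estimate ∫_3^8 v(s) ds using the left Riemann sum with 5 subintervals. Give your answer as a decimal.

183.75

Δs = 1.
Sum = 1·[12.75 + 22.25 + 34.25 + 48.75 + 65.75] = 183.75.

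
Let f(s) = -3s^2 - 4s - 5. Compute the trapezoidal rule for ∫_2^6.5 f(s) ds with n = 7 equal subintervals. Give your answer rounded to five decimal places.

Δs = (6.5 − 2)/7 = 9/14.
f(2) = -25, f(37/14) = -7159/196, f(23/7) = -2476/49, f(55/14) = -13135/196, f(32/7) = -4213/49, f(73/14) = -21055/196, f(41/7) = -6436/49, f(6.5) = -157.75.
T_7 = (Δs/2)·[f(s_0) + 2f(s_1) + ... + 2f(s_{6}) + f(s_7)].
Sum ≈ -366.55485.

-366.55485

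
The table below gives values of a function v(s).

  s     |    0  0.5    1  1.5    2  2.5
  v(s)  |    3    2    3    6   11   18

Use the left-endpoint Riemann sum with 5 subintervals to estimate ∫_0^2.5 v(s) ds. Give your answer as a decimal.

12.5

Δs = 0.5.
Sum = 0.5·[3 + 2 + 3 + 6 + 11] = 12.5.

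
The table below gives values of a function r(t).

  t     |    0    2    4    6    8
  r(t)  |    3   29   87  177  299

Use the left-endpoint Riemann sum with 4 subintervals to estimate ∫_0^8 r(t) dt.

Δt = 2.
Sum = 2·[3 + 29 + 87 + 177] = 592.

592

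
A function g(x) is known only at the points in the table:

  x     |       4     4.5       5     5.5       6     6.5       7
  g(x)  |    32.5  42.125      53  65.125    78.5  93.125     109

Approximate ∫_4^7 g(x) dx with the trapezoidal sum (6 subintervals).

Δx = 0.5.
T_6 = (0.5/2)·[32.5 + 2·42.125 + 2·53 + 2·65.125 + 2·78.5 + 2·93.125 + 109] = 201.3125.

201.3125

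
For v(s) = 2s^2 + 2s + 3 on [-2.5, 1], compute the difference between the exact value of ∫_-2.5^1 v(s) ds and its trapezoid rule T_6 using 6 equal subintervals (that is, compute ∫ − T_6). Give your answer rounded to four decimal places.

Exact integral: ∫_-2.5^1 v(s) ds ≈ 16.333333.
T_6 ≈ 16.730324.
Error ≈ 16.333333 − 16.730324 ≈ -0.3970.

-0.3970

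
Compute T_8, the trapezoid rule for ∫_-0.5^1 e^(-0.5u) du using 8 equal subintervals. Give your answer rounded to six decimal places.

1.355982

Δu = (1 − (-0.5))/8 = 0.1875.
f(-0.5) ≈ 1.284025, f(-0.3125) ≈ 1.169118, f(-0.125) ≈ 1.064494, f(0.0625) ≈ 0.969233, f(0.25) ≈ 0.882497, f(0.4375) ≈ 0.803523, f(0.625) ≈ 0.731616, f(0.8125) ≈ 0.666144, f(1) ≈ 0.606531.
T_8 = (Δu/2)·[f(u_0) + 2f(u_1) + ... + 2f(u_{7}) + f(u_8)].
Sum ≈ 1.355982.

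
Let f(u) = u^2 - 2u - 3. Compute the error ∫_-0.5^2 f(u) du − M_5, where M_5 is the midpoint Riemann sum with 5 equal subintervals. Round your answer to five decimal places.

Exact integral: ∫_-0.5^2 f(u) du ≈ -8.5416667.
M_5 = -8.59375.
Error ≈ -8.5416667 − (-8.59375) ≈ 0.05208.

0.05208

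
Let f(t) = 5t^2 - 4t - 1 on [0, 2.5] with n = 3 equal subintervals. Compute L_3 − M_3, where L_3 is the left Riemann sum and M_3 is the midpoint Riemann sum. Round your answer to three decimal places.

L_3 ≈ 3.63426.
M_3 ≈ 10.31829.
L_3 − M_3 ≈ -6.684.

-6.684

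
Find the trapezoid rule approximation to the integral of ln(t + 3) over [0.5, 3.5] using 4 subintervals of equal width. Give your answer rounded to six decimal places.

Δt = (3.5 − 0.5)/4 = 0.75.
f(0.5) ≈ 1.252763, f(1.25) ≈ 1.446919, f(2) ≈ 1.609438, f(2.75) ≈ 1.749200, f(3.5) ≈ 1.871802.
T_4 = (Δt/2)·[f(t_0) + 2f(t_1) + 2f(t_2) + 2f(t_3) + f(t_4)].
Sum ≈ 4.775879.

4.775879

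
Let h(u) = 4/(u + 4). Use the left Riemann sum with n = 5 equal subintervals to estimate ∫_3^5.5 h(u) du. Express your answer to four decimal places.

1.2599

Δu = (5.5 − 3)/5 = 0.5.
Left endpoints: 3, 3.5, 4, 4.5, 5.
h(3) = 4/7, h(3.5) = 8/15, h(4) = 0.5, h(4.5) = 8/17, h(5) = 4/9.
Sum = Δu · [h(3) + h(3.5) + h(4) + h(4.5) + h(5)].
Sum ≈ 1.2599.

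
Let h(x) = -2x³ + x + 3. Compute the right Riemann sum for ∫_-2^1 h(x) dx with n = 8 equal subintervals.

12.3984375

Δx = (1 − (-2))/8 = 0.375.
Right endpoints: -1.625, -1.25, -0.875, -0.5, -0.125, 0.25, 0.625, 1.
h(-1.625) = 9.95703125, h(-1.25) = 5.65625, h(-0.875) = 3.46484375, h(-0.5) = 2.75, h(-0.125) = 2.87890625, h(0.25) = 3.21875, h(0.625) = 3.13671875, h(1) = 2.
Sum = Δx · [h(-1.625) + h(-1.25) + h(-0.875) + ...].
Sum = 12.3984375.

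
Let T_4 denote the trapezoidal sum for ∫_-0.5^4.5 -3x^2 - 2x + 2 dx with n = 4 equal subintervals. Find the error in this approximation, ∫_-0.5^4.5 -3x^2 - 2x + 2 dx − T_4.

3.90625

Exact integral: ∫_-0.5^4.5 f(x) dx = -101.25.
T_4 = -105.15625.
Error = -101.25 − (-105.15625) = 3.90625.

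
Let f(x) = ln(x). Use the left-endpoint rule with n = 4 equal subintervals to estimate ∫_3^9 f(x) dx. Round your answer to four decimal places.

Δx = (9 − 3)/4 = 1.5.
Left endpoints: 3, 4.5, 6, 7.5.
f(3) ≈ 1.0986, f(4.5) ≈ 1.5041, f(6) ≈ 1.7918, f(7.5) ≈ 2.0149.
Sum = Δx · [f(3) + f(4.5) + f(6) + f(7.5)].
Sum ≈ 9.6140.

9.6140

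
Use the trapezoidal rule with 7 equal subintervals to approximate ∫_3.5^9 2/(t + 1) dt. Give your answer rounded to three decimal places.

Δt = (9 − 3.5)/7 = 11/14.
f(3.5) = 4/9, f(30/7) = 14/37, f(71/14) = 28/85, f(41/7) = 7/24, f(93/14) = 28/107, f(52/7) = 14/59, f(115/14) = 28/129, f(9) = 0.2.
T_7 = (Δt/2)·[f(t_0) + 2f(t_1) + ... + 2f(t_{6}) + f(t_7)].
Sum ≈ 1.601.

1.601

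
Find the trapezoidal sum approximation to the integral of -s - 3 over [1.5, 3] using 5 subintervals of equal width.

Δs = (3 − 1.5)/5 = 0.3.
f(1.5) = -4.5, f(1.8) = -4.8, f(2.1) = -5.1, f(2.4) = -5.4, f(2.7) = -5.7, f(3) = -6.
T_5 = (Δs/2)·[f(s_0) + 2f(s_1) + ... + 2f(s_{4}) + f(s_5)].
Sum = -7.875.

-7.875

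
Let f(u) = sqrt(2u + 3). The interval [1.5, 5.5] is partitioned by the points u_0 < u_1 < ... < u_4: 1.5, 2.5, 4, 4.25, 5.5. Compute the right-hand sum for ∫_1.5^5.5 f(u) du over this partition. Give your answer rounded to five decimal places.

13.32823

Subinterval widths: 1, 1.5, 0.25, 1.25.
Right endpoints: 2.5, 4, 4.25, 5.5.
f(2.5) ≈ 2.82843, f(4) ≈ 3.31662, f(4.25) ≈ 3.39116, f(5.5) ≈ 3.74166.
Sum = Σ Δu_i · f(u_i).
Sum ≈ 13.32823.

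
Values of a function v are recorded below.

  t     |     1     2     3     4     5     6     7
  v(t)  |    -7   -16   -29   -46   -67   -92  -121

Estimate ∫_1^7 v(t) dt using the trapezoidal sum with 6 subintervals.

Δt = 1.
T_6 = (1/2)·[(-7) + 2·(-16) + 2·(-29) + 2·(-46) + 2·(-67) + 2·(-92) + (-121)] = -314.

-314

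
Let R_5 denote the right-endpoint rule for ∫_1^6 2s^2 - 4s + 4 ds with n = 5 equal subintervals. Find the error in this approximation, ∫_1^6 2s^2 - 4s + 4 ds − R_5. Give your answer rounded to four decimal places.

-26.6667

Exact integral: ∫_1^6 f(s) ds ≈ 93.333333.
R_5 = 120.
Error ≈ 93.333333 − 120 ≈ -26.6667.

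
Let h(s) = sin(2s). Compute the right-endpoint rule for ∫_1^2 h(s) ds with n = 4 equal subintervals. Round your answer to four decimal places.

-0.0920

Δs = (2 − 1)/4 = 0.25.
Right endpoints: 1.25, 1.5, 1.75, 2.
h(1.25) ≈ 0.5985, h(1.5) ≈ 0.1411, h(1.75) ≈ -0.3508, h(2) ≈ -0.7568.
Sum = Δs · [h(1.25) + h(1.5) + h(1.75) + h(2)].
Sum ≈ -0.0920.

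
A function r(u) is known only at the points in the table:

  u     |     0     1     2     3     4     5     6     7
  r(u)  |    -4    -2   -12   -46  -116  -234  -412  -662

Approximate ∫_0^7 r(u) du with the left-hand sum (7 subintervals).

-826

Δu = 1.
Sum = 1·[(-4) + (-2) + (-12) + (-46) + (-116) + (-234) + (-412)] = -826.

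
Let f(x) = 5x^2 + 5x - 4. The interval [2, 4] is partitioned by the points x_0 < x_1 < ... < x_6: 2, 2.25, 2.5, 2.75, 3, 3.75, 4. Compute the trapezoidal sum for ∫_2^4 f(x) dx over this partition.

Subinterval widths: 0.25, 0.25, 0.25, 0.25, 0.75, 0.25.
f(2) = 26, f(2.25) = 32.5625, f(2.5) = 39.75, f(2.75) = 47.5625, f(3) = 56, f(3.75) = 85.0625, f(4) = 96.
On each subinterval the trapezoid contributes (Δx_i/2)·[f(x_{i-1}) + f(x_i)].
Sum = 115.75.

115.75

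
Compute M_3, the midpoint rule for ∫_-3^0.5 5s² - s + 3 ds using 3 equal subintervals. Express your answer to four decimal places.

Δs = (0.5 − (-3))/3 = 7/6.
Midpoints: -29/12, -1.25, -1/12.
f(-29/12) = 4985/144, f(-1.25) = 12.0625, f(-1/12) = 449/144.
Sum = Δs · [f(-29/12) + f(-1.25) + f(-1/12)].
Sum ≈ 58.0984.

58.0984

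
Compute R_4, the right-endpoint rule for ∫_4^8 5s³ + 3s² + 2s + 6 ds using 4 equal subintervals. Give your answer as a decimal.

Δs = (8 − 4)/4 = 1.
Right endpoints: 5, 6, 7, 8.
f(5) = 716, f(6) = 1206, f(7) = 1882, f(8) = 2774.
Sum = Δs · [f(5) + f(6) + f(7) + f(8)].
Sum = 6578.

6578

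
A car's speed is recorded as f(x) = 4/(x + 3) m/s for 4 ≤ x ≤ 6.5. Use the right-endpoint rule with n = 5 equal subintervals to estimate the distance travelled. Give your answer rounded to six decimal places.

Δx = (6.5 − 4)/5 = 0.5.
Right endpoints: 4.5, 5, 5.5, 6, 6.5.
f(4.5) = 8/15, f(5) = 0.5, f(5.5) = 8/17, f(6) = 4/9, f(6.5) = 8/19.
Sum = Δx · [f(4.5) + f(5) + f(5.5) + f(6) + f(6.5)].
Sum ≈ 1.184709.

1.184709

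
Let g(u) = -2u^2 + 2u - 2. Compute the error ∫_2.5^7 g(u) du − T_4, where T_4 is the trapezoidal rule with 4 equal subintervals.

1.8984375

Exact integral: ∫_2.5^7 g(u) du = -184.5.
T_4 = -186.3984375.
Error = -184.5 − (-186.3984375) = 1.8984375.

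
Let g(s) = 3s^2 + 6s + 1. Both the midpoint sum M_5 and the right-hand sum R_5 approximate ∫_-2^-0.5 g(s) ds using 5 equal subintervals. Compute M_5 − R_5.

M_5 = -1.90875.
R_5 = -2.145.
M_5 − R_5 = 0.23625.

0.23625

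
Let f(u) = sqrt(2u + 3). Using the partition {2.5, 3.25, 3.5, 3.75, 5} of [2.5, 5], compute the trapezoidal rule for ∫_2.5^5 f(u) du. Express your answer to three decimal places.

8.076

Subinterval widths: 0.75, 0.25, 0.25, 1.25.
f(2.5) ≈ 2.828, f(3.25) ≈ 3.082, f(3.5) ≈ 3.162, f(3.75) ≈ 3.240, f(5) ≈ 3.606.
On each subinterval the trapezoid contributes (Δu_i/2)·[f(u_{i-1}) + f(u_i)].
Sum ≈ 8.076.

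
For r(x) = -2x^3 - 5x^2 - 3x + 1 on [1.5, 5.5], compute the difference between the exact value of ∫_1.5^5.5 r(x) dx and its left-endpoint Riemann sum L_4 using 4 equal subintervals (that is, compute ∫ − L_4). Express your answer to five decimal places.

Exact integral: ∫_1.5^5.5 r(x) dx ≈ -764.6666667.
L_4 = -543.
Error ≈ -764.6666667 − (-543) ≈ -221.66667.

-221.66667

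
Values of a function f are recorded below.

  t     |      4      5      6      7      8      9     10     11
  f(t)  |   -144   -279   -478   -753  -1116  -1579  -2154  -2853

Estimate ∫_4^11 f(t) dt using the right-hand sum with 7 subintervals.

-9212

Δt = 1.
Sum = 1·[(-279) + (-478) + (-753) + (-1116) + (-1579) + (-2154) + (-2853)] = -9212.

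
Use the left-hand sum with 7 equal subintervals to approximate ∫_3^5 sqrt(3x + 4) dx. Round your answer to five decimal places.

Δx = (5 − 3)/7 = 2/7.
Left endpoints: 3, 23/7, 25/7, 27/7, 29/7, 31/7, 33/7.
f(3) ≈ 3.60555, f(23/7) ≈ 3.72252, f(25/7) ≈ 3.83592, f(27/7) ≈ 3.94606, f(29/7) ≈ 4.05322, f(31/7) ≈ 4.15761, f(33/7) ≈ 4.25944.
Sum = Δx · [f(3) + f(23/7) + f(25/7) + ...].
Sum ≈ 7.88009.

7.88009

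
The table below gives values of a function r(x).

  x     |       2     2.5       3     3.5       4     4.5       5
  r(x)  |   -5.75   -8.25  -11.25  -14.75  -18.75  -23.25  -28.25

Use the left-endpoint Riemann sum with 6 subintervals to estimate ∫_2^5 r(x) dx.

-41

Δx = 0.5.
Sum = 0.5·[(-5.75) + (-8.25) + (-11.25) + (-14.75) + (-18.75) + (-23.25)] = -41.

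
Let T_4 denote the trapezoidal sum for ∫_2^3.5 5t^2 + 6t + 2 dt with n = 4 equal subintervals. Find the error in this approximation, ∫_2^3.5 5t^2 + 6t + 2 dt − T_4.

Exact integral: ∫_2^3.5 f(t) dt = 85.875.
T_4 = 86.05078125.
Error = 85.875 − 86.05078125 = -0.17578125.

-0.17578125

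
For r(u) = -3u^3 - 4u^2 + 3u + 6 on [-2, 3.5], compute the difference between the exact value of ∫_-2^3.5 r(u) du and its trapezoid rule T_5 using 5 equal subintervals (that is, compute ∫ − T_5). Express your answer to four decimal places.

Exact integral: ∫_-2^3.5 r(u) du ≈ -123.005208.
T_5 = -134.92875.
Error ≈ -123.005208 − (-134.92875) ≈ 11.9235.

11.9235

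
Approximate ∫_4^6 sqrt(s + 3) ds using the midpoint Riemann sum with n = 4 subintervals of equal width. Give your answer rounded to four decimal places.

Δs = (6 − 4)/4 = 0.5.
Midpoints: 4.25, 4.75, 5.25, 5.75.
f(4.25) ≈ 2.6926, f(4.75) ≈ 2.7839, f(5.25) ≈ 2.8723, f(5.75) ≈ 2.9580.
Sum = Δs · [f(4.25) + f(4.75) + f(5.25) + f(5.75)].
Sum ≈ 5.6534.

5.6534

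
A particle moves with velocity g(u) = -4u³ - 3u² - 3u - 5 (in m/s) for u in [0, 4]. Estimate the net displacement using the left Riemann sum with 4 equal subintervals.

-224

Δu = (4 − 0)/4 = 1.
Left endpoints: 0, 1, 2, 3.
g(0) = -5, g(1) = -15, g(2) = -55, g(3) = -149.
Sum = Δu · [g(0) + g(1) + g(2) + g(3)].
Sum = -224.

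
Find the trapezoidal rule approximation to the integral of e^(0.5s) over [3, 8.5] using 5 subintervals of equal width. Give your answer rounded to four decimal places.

134.5394

Δs = (8.5 − 3)/5 = 1.1.
f(3) ≈ 4.4817, f(4.1) ≈ 7.7679, f(5.2) ≈ 13.4637, f(6.3) ≈ 23.3361, f(7.4) ≈ 40.4473, f(8.5) ≈ 70.1054.
T_5 = (Δs/2)·[f(s_0) + 2f(s_1) + ... + 2f(s_{4}) + f(s_5)].
Sum ≈ 134.5394.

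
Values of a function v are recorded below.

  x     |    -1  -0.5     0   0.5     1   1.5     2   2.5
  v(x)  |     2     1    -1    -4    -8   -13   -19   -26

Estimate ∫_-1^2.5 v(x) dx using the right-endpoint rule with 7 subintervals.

Δx = 0.5.
Sum = 0.5·[1 + (-1) + (-4) + (-8) + (-13) + (-19) + (-26)] = -35.

-35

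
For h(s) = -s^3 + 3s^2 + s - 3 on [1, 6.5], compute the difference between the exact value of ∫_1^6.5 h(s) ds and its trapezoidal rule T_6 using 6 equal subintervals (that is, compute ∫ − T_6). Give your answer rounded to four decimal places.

6.3546

Exact integral: ∫_1^6.5 h(s) ds = -168.265625.
T_6 ≈ -174.620226.
Error ≈ -168.265625 − (-174.620226) ≈ 6.3546.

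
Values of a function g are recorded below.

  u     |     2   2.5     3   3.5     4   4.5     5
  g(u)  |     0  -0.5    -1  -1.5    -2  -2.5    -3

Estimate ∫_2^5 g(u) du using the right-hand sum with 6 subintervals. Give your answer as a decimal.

Δu = 0.5.
Sum = 0.5·[(-0.5) + (-1) + (-1.5) + (-2) + (-2.5) + (-3)] = -5.25.

-5.25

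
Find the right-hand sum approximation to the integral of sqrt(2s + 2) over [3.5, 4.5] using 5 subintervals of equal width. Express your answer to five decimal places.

3.19251

Δs = (4.5 − 3.5)/5 = 0.2.
Right endpoints: 3.7, 3.9, 4.1, 4.3, 4.5.
f(3.7) ≈ 3.06594, f(3.9) ≈ 3.13050, f(4.1) ≈ 3.19374, f(4.3) ≈ 3.25576, f(4.5) ≈ 3.31662.
Sum = Δs · [f(3.7) + f(3.9) + f(4.1) + f(4.3) + f(4.5)].
Sum ≈ 3.19251.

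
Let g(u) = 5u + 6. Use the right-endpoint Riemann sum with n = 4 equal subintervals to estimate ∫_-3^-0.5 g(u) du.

Δu = (-0.5 − (-3))/4 = 0.625.
Right endpoints: -2.375, -1.75, -1.125, -0.5.
g(-2.375) = -5.875, g(-1.75) = -2.75, g(-1.125) = 0.375, g(-0.5) = 3.5.
Sum = Δu · [g(-2.375) + g(-1.75) + g(-1.125) + g(-0.5)].
Sum = -2.96875.

-2.96875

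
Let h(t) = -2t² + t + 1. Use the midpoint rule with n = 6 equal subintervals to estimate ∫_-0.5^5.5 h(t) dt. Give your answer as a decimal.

-89

Δt = (5.5 − (-0.5))/6 = 1.
Midpoints: 0, 1, 2, 3, 4, 5.
h(0) = 1, h(1) = 0, h(2) = -5, h(3) = -14, h(4) = -27, h(5) = -44.
Sum = Δt · [h(0) + h(1) + h(2) + ...].
Sum = -89.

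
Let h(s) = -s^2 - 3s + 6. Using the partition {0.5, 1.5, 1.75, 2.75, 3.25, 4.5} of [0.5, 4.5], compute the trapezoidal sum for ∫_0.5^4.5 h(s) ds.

Subinterval widths: 1, 0.25, 1, 0.5, 1.25.
h(0.5) = 4.25, h(1.5) = -0.75, h(1.75) = -2.3125, h(2.75) = -9.8125, h(3.25) = -14.3125, h(4.5) = -27.75.
On each subinterval the trapezoid contributes (Δs_i/2)·[h(s_{i-1}) + h(s_i)].
Sum = -37.015625.

-37.015625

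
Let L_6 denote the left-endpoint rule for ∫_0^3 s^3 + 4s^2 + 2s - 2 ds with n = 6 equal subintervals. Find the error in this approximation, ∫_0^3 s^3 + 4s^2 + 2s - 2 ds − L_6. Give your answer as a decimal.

Exact integral: ∫_0^3 f(s) ds = 59.25.
L_6 = 43.0625.
Error = 59.25 − 43.0625 = 16.1875.

16.1875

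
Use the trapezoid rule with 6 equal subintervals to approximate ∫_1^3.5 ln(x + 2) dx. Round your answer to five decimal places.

Δx = (3.5 − 1)/6 = 5/12.
f(1) ≈ 1.09861, f(17/12) ≈ 1.22867, f(11/6) ≈ 1.34373, f(2.25) ≈ 1.44692, f(8/3) ≈ 1.54045, f(37/12) ≈ 1.62597, f(3.5) ≈ 1.70475.
T_6 = (Δx/2)·[f(x_0) + 2f(x_1) + ... + 2f(x_{5}) + f(x_6)].
Sum ≈ 3.57809.

3.57809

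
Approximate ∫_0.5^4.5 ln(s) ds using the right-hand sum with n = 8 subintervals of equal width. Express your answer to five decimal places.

3.62833

Δs = (4.5 − 0.5)/8 = 0.5.
Right endpoints: 1, 1.5, 2, 2.5, 3, 3.5, 4, 4.5.
f(1) ≈ 0.00000, f(1.5) ≈ 0.40547, f(2) ≈ 0.69315, f(2.5) ≈ 0.91629, f(3) ≈ 1.09861, f(3.5) ≈ 1.25276, f(4) ≈ 1.38629, f(4.5) ≈ 1.50408.
Sum = Δs · [f(1) + f(1.5) + f(2) + ...].
Sum ≈ 3.62833.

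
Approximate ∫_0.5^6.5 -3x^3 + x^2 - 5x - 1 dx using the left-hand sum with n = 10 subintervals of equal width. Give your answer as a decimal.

Δx = (6.5 − 0.5)/10 = 0.6.
Left endpoints: 0.5, 1.1, 1.7, 2.3, 2.9, 3.5, 4.1, 4.7, 5.3, 5.9.
f(0.5) = -3.625, f(1.1) = -9.283, f(1.7) = -21.349, f(2.3) = -43.711, f(2.9) = -80.257, f(3.5) = -134.875, f(4.1) = -211.453, f(4.7) = -313.879, f(5.3) = -446.041, f(5.9) = -611.827.
Sum = Δx · [f(0.5) + f(1.1) + f(1.7) + ...].
Sum = -1125.78.

-1125.78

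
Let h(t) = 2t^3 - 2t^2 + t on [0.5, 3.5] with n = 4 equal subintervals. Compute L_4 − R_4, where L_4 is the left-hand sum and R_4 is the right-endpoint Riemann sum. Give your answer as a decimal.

L_4 = 31.125.
R_4 = 79.5.
L_4 − R_4 = -48.375.

-48.375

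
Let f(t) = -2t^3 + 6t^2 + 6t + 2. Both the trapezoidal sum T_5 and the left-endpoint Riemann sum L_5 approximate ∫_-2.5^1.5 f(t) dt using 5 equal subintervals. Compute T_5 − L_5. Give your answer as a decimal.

-15.2

T_5 = 54.84.
L_5 = 70.04.
T_5 − L_5 = -15.2.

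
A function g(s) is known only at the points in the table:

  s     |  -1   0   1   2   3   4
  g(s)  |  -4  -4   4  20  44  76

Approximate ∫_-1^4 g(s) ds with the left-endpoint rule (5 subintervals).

Δs = 1.
Sum = 1·[(-4) + (-4) + 4 + 20 + 44] = 60.

60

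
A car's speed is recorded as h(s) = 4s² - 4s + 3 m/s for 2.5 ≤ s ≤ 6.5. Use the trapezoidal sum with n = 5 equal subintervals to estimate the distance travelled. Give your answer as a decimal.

287.04

Δs = (6.5 − 2.5)/5 = 0.8.
h(2.5) = 18, h(3.3) = 33.36, h(4.1) = 53.84, h(4.9) = 79.44, h(5.7) = 110.16, h(6.5) = 146.
T_5 = (Δs/2)·[h(s_0) + 2h(s_1) + ... + 2h(s_{4}) + h(s_5)].
Sum = 287.04.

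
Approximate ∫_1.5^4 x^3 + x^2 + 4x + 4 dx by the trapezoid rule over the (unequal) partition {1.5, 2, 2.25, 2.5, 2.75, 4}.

124.2578125

Subinterval widths: 0.5, 0.25, 0.25, 0.25, 1.25.
f(1.5) = 15.625, f(2) = 24, f(2.25) = 29.453125, f(2.5) = 35.875, f(2.75) = 43.359375, f(4) = 100.
On each subinterval the trapezoid contributes (Δx_i/2)·[f(x_{i-1}) + f(x_i)].
Sum = 124.2578125.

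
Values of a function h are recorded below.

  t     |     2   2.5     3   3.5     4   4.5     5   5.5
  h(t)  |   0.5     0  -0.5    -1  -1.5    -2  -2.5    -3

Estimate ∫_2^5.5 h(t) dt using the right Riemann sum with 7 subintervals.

-5.25

Δt = 0.5.
Sum = 0.5·[0 + (-0.5) + (-1) + (-1.5) + (-2) + (-2.5) + (-3)] = -5.25.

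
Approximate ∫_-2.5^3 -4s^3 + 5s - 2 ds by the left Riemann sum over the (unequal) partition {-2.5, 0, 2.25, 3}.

88.265625

Subinterval widths: 2.5, 2.25, 0.75.
Left endpoints: -2.5, 0, 2.25.
f(-2.5) = 48, f(0) = -2, f(2.25) = -36.3125.
Sum = Σ Δs_i · f(s_i).
Sum = 88.265625.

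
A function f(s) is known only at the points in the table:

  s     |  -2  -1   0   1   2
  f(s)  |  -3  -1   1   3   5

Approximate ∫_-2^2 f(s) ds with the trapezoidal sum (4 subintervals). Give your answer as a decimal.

4

Δs = 1.
T_4 = (1/2)·[(-3) + 2·(-1) + 2·1 + 2·3 + 5] = 4.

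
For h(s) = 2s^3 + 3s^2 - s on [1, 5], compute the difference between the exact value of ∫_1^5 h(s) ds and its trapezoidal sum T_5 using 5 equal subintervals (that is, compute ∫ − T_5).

Exact integral: ∫_1^5 h(s) ds = 424.
T_5 = 432.96.
Error = 424 − 432.96 = -8.96.

-8.96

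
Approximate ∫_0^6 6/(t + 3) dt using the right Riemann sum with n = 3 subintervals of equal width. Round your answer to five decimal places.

Δt = (6 − 0)/3 = 2.
Right endpoints: 2, 4, 6.
f(2) = 1.2, f(4) = 6/7, f(6) = 2/3.
Sum = Δt · [f(2) + f(4) + f(6)].
Sum ≈ 5.44762.

5.44762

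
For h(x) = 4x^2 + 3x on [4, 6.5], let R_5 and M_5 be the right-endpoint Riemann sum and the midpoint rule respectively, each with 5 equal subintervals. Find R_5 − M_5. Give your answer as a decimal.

R_5 = 348.75.
M_5 = 320.
R_5 − M_5 = 28.75.

28.75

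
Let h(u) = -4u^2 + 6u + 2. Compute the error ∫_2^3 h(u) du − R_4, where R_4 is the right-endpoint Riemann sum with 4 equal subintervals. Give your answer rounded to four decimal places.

1.7917

Exact integral: ∫_2^3 h(u) du ≈ -8.333333.
R_4 = -10.125.
Error ≈ -8.333333 − (-10.125) ≈ 1.7917.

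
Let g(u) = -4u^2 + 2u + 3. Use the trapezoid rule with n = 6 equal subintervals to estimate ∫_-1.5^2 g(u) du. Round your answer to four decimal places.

-3.7106

Δu = (2 − (-1.5))/6 = 7/12.
g(-1.5) = -9, g(-11/12) = -79/36, g(-1/3) = 17/9, g(0.25) = 3.25, g(5/6) = 17/9, g(17/12) = -79/36, g(2) = -9.
T_6 = (Δu/2)·[g(u_0) + 2g(u_1) + ... + 2g(u_{5}) + g(u_6)].
Sum ≈ -3.7106.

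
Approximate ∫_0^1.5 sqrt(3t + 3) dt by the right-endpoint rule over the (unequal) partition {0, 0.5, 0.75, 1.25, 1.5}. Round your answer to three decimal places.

3.617

Subinterval widths: 0.5, 0.25, 0.5, 0.25.
Right endpoints: 0.5, 0.75, 1.25, 1.5.
f(0.5) ≈ 2.121, f(0.75) ≈ 2.291, f(1.25) ≈ 2.598, f(1.5) ≈ 2.739.
Sum = Σ Δt_i · f(t_i).
Sum ≈ 3.617.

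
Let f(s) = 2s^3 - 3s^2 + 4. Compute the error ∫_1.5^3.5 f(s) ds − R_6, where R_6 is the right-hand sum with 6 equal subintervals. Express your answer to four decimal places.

Exact integral: ∫_1.5^3.5 f(s) ds = 41.
R_6 ≈ 49.611111.
Error ≈ 41 − 49.611111 ≈ -8.6111.

-8.6111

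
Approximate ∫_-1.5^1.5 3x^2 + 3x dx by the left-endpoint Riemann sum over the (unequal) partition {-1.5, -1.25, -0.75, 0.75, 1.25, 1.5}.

4.265625

Subinterval widths: 0.25, 0.5, 1.5, 0.5, 0.25.
Left endpoints: -1.5, -1.25, -0.75, 0.75, 1.25.
f(-1.5) = 2.25, f(-1.25) = 0.9375, f(-0.75) = -0.5625, f(0.75) = 3.9375, f(1.25) = 8.4375.
Sum = Σ Δx_i · f(x_i).
Sum = 4.265625.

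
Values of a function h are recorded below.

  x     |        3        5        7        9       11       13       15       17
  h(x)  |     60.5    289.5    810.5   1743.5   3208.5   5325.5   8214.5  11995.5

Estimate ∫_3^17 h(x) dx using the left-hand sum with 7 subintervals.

39305

Δx = 2.
Sum = 2·[60.5 + 289.5 + 810.5 + 1743.5 + 3208.5 + 5325.5 + 8214.5] = 39305.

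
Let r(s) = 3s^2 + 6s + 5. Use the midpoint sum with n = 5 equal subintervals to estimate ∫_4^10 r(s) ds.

Δs = (10 − 4)/5 = 1.2.
Midpoints: 4.6, 5.8, 7, 8.2, 9.4.
r(4.6) = 96.08, r(5.8) = 140.72, r(7) = 194, r(8.2) = 255.92, r(9.4) = 326.48.
Sum = Δs · [r(4.6) + r(5.8) + r(7) + r(8.2) + r(9.4)].
Sum = 1215.84.

1215.84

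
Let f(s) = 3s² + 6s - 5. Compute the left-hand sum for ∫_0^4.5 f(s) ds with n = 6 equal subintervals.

Δs = (4.5 − 0)/6 = 0.75.
Left endpoints: 0, 0.75, 1.5, 2.25, 3, 3.75.
f(0) = -5, f(0.75) = 1.1875, f(1.5) = 10.75, f(2.25) = 23.6875, f(3) = 40, f(3.75) = 59.6875.
Sum = Δs · [f(0) + f(0.75) + f(1.5) + ...].
Sum = 97.734375.

97.734375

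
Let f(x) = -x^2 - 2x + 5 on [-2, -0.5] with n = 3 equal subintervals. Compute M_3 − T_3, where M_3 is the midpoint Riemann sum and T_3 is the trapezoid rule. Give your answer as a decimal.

0.09375

M_3 = 8.65625.
T_3 = 8.5625.
M_3 − T_3 = 0.09375.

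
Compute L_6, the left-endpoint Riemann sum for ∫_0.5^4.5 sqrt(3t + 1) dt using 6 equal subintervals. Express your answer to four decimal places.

10.6289

Δt = (4.5 − 0.5)/6 = 2/3.
Left endpoints: 0.5, 7/6, 11/6, 2.5, 19/6, 23/6.
f(0.5) ≈ 1.5811, f(7/6) ≈ 2.1213, f(11/6) ≈ 2.5495, f(2.5) ≈ 2.9155, f(19/6) ≈ 3.2404, f(23/6) ≈ 3.5355.
Sum = Δt · [f(0.5) + f(7/6) + f(11/6) + ...].
Sum ≈ 10.6289.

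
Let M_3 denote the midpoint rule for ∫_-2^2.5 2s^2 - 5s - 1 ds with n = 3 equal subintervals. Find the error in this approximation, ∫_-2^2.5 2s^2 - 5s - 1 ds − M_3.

1.6875

Exact integral: ∫_-2^2.5 f(s) ds = 5.625.
M_3 = 3.9375.
Error = 5.625 − 3.9375 = 1.6875.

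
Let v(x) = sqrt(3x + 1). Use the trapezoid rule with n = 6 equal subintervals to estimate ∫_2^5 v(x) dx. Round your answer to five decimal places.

Δx = (5 − 2)/6 = 0.5.
v(2) ≈ 2.64575, v(2.5) ≈ 2.91548, v(3) ≈ 3.16228, v(3.5) ≈ 3.39116, v(4) ≈ 3.60555, v(4.5) ≈ 3.80789, v(5) ≈ 4.00000.
T_6 = (Δx/2)·[v(x_0) + 2v(x_1) + ... + 2v(x_{5}) + v(x_6)].
Sum ≈ 10.10262.

10.10262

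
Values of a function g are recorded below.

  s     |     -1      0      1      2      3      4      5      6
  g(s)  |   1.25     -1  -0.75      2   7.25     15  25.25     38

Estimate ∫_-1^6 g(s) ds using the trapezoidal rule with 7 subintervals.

Δs = 1.
T_7 = (1/2)·[1.25 + 2·(-1) + 2·(-0.75) + 2·2 + 2·7.25 + 2·15 + 2·25.25 + 38] = 67.375.

67.375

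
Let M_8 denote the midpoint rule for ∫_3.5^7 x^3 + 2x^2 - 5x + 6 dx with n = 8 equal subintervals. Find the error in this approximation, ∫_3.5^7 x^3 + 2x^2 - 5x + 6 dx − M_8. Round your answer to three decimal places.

Exact integral: ∫_3.5^7 f(x) dx ≈ 691.94271.
M_8 ≈ 690.95178.
Error ≈ 691.94271 − 690.95178 ≈ 0.991.

0.991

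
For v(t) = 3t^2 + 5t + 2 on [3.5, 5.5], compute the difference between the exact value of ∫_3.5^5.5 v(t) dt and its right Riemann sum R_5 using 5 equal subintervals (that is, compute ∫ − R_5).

-12.96

Exact integral: ∫_3.5^5.5 v(t) dt = 172.5.
R_5 = 185.46.
Error = 172.5 − 185.46 = -12.96.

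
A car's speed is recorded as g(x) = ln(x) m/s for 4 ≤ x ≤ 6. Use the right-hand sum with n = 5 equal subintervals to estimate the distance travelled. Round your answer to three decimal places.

3.285

Δx = (6 − 4)/5 = 0.4.
Right endpoints: 4.4, 4.8, 5.2, 5.6, 6.
g(4.4) ≈ 1.482, g(4.8) ≈ 1.569, g(5.2) ≈ 1.649, g(5.6) ≈ 1.723, g(6) ≈ 1.792.
Sum = Δx · [g(4.4) + g(4.8) + g(5.2) + g(5.6) + g(6)].
Sum ≈ 3.285.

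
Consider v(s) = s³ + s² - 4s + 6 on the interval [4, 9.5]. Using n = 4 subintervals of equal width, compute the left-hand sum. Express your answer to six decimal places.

1576.684570

Δs = (9.5 − 4)/4 = 1.375.
Left endpoints: 4, 5.375, 6.75, 8.125.
v(4) = 70, v(5.375) = 86363/512, v(6.75) = 332.109375, v(8.125) = 294857/512.
Sum = Δs · [v(4) + v(5.375) + v(6.75) + v(8.125)].
Sum ≈ 1576.684570.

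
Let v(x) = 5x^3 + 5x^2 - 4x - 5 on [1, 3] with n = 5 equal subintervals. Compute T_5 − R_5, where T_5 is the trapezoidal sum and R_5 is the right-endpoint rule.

-32.4

T_5 = 119.2.
R_5 = 151.6.
T_5 − R_5 = -32.4.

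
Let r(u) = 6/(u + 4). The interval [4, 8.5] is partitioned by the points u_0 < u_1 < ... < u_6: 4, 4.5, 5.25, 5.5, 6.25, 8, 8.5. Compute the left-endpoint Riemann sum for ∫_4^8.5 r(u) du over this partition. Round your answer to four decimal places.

Subinterval widths: 0.5, 0.75, 0.25, 0.75, 1.75, 0.5.
Left endpoints: 4, 4.5, 5.25, 5.5, 6.25, 8.
r(4) = 0.75, r(4.5) = 12/17, r(5.25) = 24/37, r(5.5) = 12/19, r(6.25) = 24/41, r(8) = 0.5.
Sum = Σ Δu_i · r(u_i).
Sum ≈ 2.8146.

2.8146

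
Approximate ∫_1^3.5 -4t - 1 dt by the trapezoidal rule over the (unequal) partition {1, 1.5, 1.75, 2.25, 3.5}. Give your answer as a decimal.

-25

Subinterval widths: 0.5, 0.25, 0.5, 1.25.
f(1) = -5, f(1.5) = -7, f(1.75) = -8, f(2.25) = -10, f(3.5) = -15.
On each subinterval the trapezoid contributes (Δt_i/2)·[f(t_{i-1}) + f(t_i)].
Sum = -25.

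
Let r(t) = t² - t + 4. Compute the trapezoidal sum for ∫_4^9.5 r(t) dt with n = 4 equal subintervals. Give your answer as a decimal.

Δt = (9.5 − 4)/4 = 1.375.
r(4) = 16, r(5.375) = 27.515625, r(6.75) = 42.8125, r(8.125) = 61.890625, r(9.5) = 84.75.
T_4 = (Δt/2)·[r(t_0) + 2r(t_1) + 2r(t_2) + 2r(t_3) + r(t_4)].
Sum = 251.06640625.

251.06640625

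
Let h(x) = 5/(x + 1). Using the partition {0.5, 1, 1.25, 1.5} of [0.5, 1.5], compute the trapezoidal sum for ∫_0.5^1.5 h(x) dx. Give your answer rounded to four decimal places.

Subinterval widths: 0.5, 0.25, 0.25.
h(0.5) = 10/3, h(1) = 2.5, h(1.25) = 20/9, h(1.5) = 2.
On each subinterval the trapezoid contributes (Δx_i/2)·[h(x_{i-1}) + h(x_i)].
Sum ≈ 2.5764.

2.5764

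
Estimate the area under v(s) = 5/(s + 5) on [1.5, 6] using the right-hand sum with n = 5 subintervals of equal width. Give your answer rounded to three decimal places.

2.494

Δs = (6 − 1.5)/5 = 0.9.
Right endpoints: 2.4, 3.3, 4.2, 5.1, 6.
v(2.4) = 25/37, v(3.3) = 50/83, v(4.2) = 25/46, v(5.1) = 50/101, v(6) = 5/11.
Sum = Δs · [v(2.4) + v(3.3) + v(4.2) + v(5.1) + v(6)].
Sum ≈ 2.494.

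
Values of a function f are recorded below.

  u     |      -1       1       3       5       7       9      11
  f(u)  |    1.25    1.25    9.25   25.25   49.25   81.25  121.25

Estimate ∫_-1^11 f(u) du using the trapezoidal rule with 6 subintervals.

455

Δu = 2.
T_6 = (2/2)·[1.25 + 2·1.25 + 2·9.25 + 2·25.25 + 2·49.25 + 2·81.25 + 121.25] = 455.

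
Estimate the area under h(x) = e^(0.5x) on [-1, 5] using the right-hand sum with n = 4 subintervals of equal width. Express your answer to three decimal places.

32.909

Δx = (5 − (-1))/4 = 1.5.
Right endpoints: 0.5, 2, 3.5, 5.
h(0.5) ≈ 1.284, h(2) ≈ 2.718, h(3.5) ≈ 5.755, h(5) ≈ 12.182.
Sum = Δx · [h(0.5) + h(2) + h(3.5) + h(5)].
Sum ≈ 32.909.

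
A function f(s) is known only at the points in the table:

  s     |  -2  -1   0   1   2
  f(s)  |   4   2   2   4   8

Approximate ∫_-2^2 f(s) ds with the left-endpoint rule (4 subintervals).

Δs = 1.
Sum = 1·[4 + 2 + 2 + 4] = 12.

12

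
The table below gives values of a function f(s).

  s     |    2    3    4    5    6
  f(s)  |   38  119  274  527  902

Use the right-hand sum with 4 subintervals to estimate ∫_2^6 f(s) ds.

Δs = 1.
Sum = 1·[119 + 274 + 527 + 902] = 1822.

1822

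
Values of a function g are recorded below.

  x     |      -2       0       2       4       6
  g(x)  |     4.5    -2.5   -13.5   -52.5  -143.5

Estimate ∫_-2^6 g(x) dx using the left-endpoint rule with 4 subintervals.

-128

Δx = 2.
Sum = 2·[4.5 + (-2.5) + (-13.5) + (-52.5)] = -128.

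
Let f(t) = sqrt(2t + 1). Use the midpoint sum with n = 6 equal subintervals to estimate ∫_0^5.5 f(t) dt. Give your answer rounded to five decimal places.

13.54626

Δt = (5.5 − 0)/6 = 11/12.
Midpoints: 11/24, 1.375, 55/24, 77/24, 4.125, 121/24.
f(11/24) ≈ 1.38444, f(1.375) ≈ 1.93649, f(55/24) ≈ 2.36291, f(77/24) ≈ 2.72336, f(4.125) ≈ 3.04138, f(121/24) ≈ 3.32916.
Sum = Δt · [f(11/24) + f(1.375) + f(55/24) + ...].
Sum ≈ 13.54626.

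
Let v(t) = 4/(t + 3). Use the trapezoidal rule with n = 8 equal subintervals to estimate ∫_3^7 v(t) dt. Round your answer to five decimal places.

2.04478

Δt = (7 − 3)/8 = 0.5.
v(3) = 2/3, v(3.5) = 8/13, v(4) = 4/7, v(4.5) = 8/15, v(5) = 0.5, v(5.5) = 8/17, v(6) = 4/9, v(6.5) = 8/19, v(7) = 0.4.
T_8 = (Δt/2)·[v(t_0) + 2v(t_1) + ... + 2v(t_{7}) + v(t_8)].
Sum ≈ 2.04478.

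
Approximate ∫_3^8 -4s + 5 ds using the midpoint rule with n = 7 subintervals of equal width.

Δs = (8 − 3)/7 = 5/7.
Midpoints: 47/14, 57/14, 67/14, 5.5, 87/14, 97/14, 107/14.
f(47/14) = -59/7, f(57/14) = -79/7, f(67/14) = -99/7, f(5.5) = -17, f(87/14) = -139/7, f(97/14) = -159/7, f(107/14) = -179/7.
Sum = Δs · [f(47/14) + f(57/14) + f(67/14) + ...].
Sum = -85.

-85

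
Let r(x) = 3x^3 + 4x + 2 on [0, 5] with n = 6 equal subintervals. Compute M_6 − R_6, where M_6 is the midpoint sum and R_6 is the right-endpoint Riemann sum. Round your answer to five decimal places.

M_6 ≈ 522.2395833.
R_6 ≈ 706.3541667.
M_6 − R_6 ≈ -184.11458.

-184.11458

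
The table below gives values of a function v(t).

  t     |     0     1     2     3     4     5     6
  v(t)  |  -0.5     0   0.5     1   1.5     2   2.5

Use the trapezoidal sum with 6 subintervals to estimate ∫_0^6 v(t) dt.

Δt = 1.
T_6 = (1/2)·[(-0.5) + 2·0 + 2·0.5 + 2·1 + 2·1.5 + 2·2 + 2.5] = 6.

6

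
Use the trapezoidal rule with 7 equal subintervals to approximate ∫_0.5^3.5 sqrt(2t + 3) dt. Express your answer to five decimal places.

7.87145

Δt = (3.5 − 0.5)/7 = 3/7.
f(0.5) ≈ 2.00000, f(13/14) ≈ 2.20389, f(19/14) ≈ 2.39046, f(25/14) ≈ 2.56348, f(31/14) ≈ 2.72554, f(37/14) ≈ 2.87849, f(43/14) ≈ 3.02372, f(3.5) ≈ 3.16228.
T_7 = (Δt/2)·[f(t_0) + 2f(t_1) + ... + 2f(t_{6}) + f(t_7)].
Sum ≈ 7.87145.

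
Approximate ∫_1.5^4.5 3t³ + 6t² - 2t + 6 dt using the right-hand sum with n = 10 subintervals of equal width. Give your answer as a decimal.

535.5225

Δt = (4.5 − 1.5)/10 = 0.3.
Right endpoints: 1.8, 2.1, 2.4, 2.7, 3, 3.3, 3.6, 3.9, 4.2, 4.5.
f(1.8) = 39.336, f(2.1) = 56.043, f(2.4) = 77.232, f(2.7) = 103.389, f(3) = 135, f(3.3) = 172.551, f(3.6) = 216.528, f(3.9) = 267.417, f(4.2) = 325.704, f(4.5) = 391.875.
Sum = Δt · [f(1.8) + f(2.1) + f(2.4) + ...].
Sum = 535.5225.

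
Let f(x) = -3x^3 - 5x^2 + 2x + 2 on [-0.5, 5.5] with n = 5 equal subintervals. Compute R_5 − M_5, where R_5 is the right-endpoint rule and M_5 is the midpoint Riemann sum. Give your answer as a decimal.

-441.9

R_5 = -1343.85.
M_5 = -901.95.
R_5 − M_5 = -441.9.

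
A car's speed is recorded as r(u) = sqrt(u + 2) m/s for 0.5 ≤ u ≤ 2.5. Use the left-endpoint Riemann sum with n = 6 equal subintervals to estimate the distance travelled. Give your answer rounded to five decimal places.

Δu = (2.5 − 0.5)/6 = 1/3.
Left endpoints: 0.5, 5/6, 7/6, 1.5, 11/6, 13/6.
r(0.5) ≈ 1.58114, r(5/6) ≈ 1.68325, r(7/6) ≈ 1.77951, r(1.5) ≈ 1.87083, r(11/6) ≈ 1.95789, r(13/6) ≈ 2.04124.
Sum = Δu · [r(0.5) + r(5/6) + r(7/6) + ...].
Sum ≈ 3.63795.

3.63795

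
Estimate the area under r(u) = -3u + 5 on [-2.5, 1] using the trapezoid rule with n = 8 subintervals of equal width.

Δu = (1 − (-2.5))/8 = 0.4375.
r(-2.5) = 12.5, r(-2.0625) = 11.1875, r(-1.625) = 9.875, r(-1.1875) = 8.5625, r(-0.75) = 7.25, r(-0.3125) = 5.9375, r(0.125) = 4.625, r(0.5625) = 3.3125, r(1) = 2.
T_8 = (Δu/2)·[r(u_0) + 2r(u_1) + ... + 2r(u_{7}) + r(u_8)].
Sum = 25.375.

25.375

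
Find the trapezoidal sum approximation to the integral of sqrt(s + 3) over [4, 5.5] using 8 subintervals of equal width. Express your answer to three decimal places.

4.174

Δs = (5.5 − 4)/8 = 0.1875.
f(4) ≈ 2.646, f(4.1875) ≈ 2.681, f(4.375) ≈ 2.716, f(4.5625) ≈ 2.750, f(4.75) ≈ 2.784, f(4.9375) ≈ 2.817, f(5.125) ≈ 2.850, f(5.3125) ≈ 2.883, f(5.5) ≈ 2.915.
T_8 = (Δs/2)·[f(s_0) + 2f(s_1) + ... + 2f(s_{7}) + f(s_8)].
Sum ≈ 4.174.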